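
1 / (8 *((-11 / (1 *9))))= -9 / 88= -0.10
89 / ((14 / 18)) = 801 / 7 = 114.43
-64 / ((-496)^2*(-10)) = 1 / 38440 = 0.00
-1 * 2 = -2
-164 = -164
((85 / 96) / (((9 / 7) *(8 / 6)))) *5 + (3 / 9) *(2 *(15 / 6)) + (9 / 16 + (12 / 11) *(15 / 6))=95533 / 12672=7.54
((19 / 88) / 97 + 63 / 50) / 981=269359 / 209345400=0.00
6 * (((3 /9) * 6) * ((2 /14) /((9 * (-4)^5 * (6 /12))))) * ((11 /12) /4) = -11 /129024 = -0.00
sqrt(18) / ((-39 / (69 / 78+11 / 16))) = -327*sqrt(2) / 2704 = -0.17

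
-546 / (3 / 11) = -2002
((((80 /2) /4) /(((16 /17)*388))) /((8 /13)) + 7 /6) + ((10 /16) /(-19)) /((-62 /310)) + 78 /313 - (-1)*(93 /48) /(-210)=25051669403 /15505969920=1.62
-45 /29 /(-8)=45 /232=0.19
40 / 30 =4 / 3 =1.33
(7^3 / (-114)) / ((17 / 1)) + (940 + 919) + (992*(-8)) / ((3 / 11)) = -17596939 / 646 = -27239.84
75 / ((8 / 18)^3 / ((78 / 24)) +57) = 142155 / 108089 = 1.32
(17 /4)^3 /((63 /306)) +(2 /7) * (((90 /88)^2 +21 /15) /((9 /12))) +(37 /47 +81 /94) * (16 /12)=342122629 /909920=375.99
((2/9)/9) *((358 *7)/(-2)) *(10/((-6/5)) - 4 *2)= 122794/243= 505.33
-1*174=-174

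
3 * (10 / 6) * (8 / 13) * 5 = 200 / 13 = 15.38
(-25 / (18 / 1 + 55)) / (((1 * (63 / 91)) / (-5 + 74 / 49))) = 6175 / 3577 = 1.73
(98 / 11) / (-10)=-49 / 55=-0.89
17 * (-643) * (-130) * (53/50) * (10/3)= 15062918/3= 5020972.67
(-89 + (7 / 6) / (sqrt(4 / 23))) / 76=-89 / 76 + 7 * sqrt(23) / 912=-1.13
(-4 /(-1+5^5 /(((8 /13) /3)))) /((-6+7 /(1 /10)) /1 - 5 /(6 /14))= -96 /19133119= -0.00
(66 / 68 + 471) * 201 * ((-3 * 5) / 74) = -48381705 / 2516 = -19229.61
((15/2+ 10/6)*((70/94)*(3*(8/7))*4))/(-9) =-4400/423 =-10.40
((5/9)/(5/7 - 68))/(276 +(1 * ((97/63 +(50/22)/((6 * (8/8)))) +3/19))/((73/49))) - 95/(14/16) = -27269231676770/251163907113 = -108.57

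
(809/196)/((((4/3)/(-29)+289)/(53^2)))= 197705847/4927244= 40.13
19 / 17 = 1.12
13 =13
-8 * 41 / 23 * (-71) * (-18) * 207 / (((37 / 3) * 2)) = -5658984 / 37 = -152945.51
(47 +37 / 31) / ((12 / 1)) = 249 / 62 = 4.02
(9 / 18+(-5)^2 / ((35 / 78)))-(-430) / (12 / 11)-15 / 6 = 447.88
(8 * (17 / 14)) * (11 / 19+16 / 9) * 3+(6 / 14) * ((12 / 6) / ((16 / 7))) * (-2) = 108419 / 1596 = 67.93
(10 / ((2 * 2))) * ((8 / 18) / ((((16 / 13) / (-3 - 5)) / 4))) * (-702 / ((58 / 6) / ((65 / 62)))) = 1977300 / 899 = 2199.44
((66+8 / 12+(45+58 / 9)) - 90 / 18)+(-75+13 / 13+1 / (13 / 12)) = 4684 / 117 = 40.03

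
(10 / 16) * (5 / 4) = 0.78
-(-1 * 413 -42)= 455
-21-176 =-197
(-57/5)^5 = -601692057/3125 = -192541.46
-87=-87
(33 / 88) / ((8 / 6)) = 9 / 32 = 0.28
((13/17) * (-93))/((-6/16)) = 3224/17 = 189.65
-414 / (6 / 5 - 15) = 30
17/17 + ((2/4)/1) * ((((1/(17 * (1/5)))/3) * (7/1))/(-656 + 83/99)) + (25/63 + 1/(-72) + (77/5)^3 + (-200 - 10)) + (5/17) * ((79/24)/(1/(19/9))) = 359038156279751/104199196500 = 3445.69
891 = 891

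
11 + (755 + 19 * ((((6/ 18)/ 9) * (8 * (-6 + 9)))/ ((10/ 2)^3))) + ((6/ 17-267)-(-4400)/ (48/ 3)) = 774.49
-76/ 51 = -1.49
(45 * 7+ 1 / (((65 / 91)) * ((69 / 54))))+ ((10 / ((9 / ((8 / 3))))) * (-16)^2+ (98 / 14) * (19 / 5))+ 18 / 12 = 1369571 / 1242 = 1102.71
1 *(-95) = -95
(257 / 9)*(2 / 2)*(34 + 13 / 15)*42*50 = 18817540 / 9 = 2090837.78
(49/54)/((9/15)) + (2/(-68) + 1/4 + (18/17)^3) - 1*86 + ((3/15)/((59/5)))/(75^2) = -4876635936257/58698067500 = -83.08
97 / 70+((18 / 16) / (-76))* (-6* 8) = 1394 / 665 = 2.10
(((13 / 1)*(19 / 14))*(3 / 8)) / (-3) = -247 / 112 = -2.21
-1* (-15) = 15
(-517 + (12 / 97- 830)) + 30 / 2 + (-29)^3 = -2494925 / 97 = -25720.88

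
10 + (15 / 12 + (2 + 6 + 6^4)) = 5261 / 4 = 1315.25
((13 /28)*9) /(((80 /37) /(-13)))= -56277 /2240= -25.12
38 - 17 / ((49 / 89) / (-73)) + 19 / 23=2292.89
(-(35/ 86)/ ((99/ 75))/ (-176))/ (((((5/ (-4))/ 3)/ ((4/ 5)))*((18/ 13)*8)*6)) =-455/ 8990784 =-0.00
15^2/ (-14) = -225/ 14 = -16.07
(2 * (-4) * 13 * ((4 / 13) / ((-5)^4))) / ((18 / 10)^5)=-160 / 59049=-0.00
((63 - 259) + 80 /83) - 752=-78604 /83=-947.04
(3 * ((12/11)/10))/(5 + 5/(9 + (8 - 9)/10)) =178/3025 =0.06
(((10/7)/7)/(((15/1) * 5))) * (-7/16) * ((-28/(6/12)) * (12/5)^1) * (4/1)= 16/25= 0.64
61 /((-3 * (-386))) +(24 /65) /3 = 13229 /75270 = 0.18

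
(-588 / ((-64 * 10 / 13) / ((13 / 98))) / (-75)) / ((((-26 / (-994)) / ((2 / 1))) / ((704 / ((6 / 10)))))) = -142142 / 75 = -1895.23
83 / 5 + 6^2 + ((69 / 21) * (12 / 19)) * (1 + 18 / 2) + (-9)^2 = 102644 / 665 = 154.35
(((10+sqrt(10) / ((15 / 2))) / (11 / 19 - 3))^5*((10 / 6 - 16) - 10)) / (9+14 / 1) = 1147909386487783*sqrt(10) / 13489770385125+46567788376783 / 35972721027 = 1563.62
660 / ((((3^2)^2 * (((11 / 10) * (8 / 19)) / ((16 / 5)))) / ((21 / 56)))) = 190 / 9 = 21.11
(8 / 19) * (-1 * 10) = -80 / 19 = -4.21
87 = 87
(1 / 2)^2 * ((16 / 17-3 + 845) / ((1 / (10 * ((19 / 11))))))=680675 / 187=3639.97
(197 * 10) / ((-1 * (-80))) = 197 / 8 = 24.62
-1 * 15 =-15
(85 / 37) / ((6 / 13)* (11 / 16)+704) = 8840 / 2710213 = 0.00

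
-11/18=-0.61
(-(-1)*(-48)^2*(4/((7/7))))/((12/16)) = 12288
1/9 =0.11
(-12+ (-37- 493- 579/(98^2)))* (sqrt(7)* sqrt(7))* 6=-15617841/686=-22766.53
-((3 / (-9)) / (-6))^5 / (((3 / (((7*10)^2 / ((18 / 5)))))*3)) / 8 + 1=612213907 / 612220032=1.00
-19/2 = -9.50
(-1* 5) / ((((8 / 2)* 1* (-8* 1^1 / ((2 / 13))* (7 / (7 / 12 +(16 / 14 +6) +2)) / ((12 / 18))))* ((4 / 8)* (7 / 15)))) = 20425 / 214032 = 0.10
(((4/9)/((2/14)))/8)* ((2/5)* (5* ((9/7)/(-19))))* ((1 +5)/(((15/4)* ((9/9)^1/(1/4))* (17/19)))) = -2/85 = -0.02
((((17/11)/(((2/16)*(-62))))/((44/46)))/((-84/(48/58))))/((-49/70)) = -0.00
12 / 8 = 3 / 2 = 1.50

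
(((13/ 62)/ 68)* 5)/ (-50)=-13/ 42160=-0.00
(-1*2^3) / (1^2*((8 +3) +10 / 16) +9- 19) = -64 / 13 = -4.92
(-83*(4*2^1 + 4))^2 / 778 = 496008 / 389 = 1275.08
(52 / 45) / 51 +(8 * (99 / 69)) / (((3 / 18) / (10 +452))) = 1679500556 / 52785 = 31817.76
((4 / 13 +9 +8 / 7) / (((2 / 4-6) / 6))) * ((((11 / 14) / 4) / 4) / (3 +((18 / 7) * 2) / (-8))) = -951 / 4004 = -0.24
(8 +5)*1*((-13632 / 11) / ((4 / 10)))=-443040 / 11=-40276.36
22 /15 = 1.47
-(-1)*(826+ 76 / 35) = 828.17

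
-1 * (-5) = 5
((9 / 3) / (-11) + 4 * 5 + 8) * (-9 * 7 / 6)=-6405 / 22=-291.14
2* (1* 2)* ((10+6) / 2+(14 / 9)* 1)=344 / 9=38.22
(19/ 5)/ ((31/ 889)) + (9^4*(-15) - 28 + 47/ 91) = -1386994149/ 14105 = -98333.51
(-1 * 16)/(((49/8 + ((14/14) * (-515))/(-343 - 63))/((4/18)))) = -51968/108063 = -0.48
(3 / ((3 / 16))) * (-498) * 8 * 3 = -191232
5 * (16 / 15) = 5.33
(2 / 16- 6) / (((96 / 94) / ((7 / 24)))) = -15463 / 9216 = -1.68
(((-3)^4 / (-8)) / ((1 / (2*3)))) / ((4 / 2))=-243 / 8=-30.38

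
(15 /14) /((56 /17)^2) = 4335 /43904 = 0.10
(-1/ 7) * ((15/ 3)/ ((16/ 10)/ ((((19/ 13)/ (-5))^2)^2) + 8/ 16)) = -1303210/ 400766247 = -0.00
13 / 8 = 1.62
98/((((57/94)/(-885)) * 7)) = -388220/19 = -20432.63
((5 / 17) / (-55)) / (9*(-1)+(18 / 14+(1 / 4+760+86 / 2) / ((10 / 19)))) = -280 / 79506603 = -0.00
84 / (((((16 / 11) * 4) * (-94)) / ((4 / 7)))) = -0.09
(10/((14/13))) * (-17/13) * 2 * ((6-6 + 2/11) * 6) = -2040/77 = -26.49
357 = 357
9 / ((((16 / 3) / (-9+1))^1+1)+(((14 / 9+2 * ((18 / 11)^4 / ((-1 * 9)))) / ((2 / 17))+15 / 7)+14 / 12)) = 16602894 / 6127837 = 2.71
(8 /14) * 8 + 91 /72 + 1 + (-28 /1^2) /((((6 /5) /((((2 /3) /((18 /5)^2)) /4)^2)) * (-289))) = 78386125985 /11467788192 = 6.84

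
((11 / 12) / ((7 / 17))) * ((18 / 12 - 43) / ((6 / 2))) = -15521 / 504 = -30.80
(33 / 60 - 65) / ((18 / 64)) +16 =-9592 / 45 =-213.16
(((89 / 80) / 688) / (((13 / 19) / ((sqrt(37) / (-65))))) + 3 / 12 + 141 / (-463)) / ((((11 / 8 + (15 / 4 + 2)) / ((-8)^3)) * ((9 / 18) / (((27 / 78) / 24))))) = 178 * sqrt(37) / 2361775 + 12928 / 114361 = 0.11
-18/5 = -3.60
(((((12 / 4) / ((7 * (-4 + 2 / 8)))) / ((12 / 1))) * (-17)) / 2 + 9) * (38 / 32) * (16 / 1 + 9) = 181165 / 672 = 269.59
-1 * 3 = -3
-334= -334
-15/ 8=-1.88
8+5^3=133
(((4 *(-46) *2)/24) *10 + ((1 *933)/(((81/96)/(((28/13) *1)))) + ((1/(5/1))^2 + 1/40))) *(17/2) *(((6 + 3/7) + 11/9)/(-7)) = -213636921937/10319400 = -20702.46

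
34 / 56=17 / 28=0.61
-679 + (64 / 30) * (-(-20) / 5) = -10057 / 15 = -670.47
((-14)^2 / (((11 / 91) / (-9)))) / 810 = -8918 / 495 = -18.02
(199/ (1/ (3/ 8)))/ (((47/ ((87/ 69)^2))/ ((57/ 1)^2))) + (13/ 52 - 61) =1619164755/ 198904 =8140.43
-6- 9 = -15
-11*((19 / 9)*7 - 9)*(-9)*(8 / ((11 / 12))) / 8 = 624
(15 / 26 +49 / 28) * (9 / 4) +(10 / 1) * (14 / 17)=47633 / 3536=13.47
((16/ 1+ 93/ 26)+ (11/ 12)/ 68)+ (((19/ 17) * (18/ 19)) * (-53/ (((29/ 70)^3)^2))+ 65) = -69502223319250465/ 6309885789168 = -11014.81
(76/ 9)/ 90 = 38/ 405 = 0.09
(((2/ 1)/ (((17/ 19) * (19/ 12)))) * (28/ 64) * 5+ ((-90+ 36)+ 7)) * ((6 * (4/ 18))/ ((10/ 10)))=-2986/ 51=-58.55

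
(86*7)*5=3010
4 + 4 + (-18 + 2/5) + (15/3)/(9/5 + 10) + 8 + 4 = 833/295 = 2.82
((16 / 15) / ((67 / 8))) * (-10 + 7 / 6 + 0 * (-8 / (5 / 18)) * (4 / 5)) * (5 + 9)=-47488 / 3015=-15.75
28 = 28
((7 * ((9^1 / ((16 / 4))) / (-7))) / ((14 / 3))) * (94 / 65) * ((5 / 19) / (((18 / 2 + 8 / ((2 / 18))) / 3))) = -47 / 6916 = -0.01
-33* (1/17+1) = -594/17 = -34.94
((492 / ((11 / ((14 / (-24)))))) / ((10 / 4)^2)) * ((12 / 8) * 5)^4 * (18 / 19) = -5230575 / 418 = -12513.34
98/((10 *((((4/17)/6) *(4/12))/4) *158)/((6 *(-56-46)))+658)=4588164/30805849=0.15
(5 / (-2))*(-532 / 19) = 70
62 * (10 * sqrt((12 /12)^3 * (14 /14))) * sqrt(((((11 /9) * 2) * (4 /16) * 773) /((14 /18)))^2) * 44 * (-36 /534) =-695885520 /623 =-1116991.20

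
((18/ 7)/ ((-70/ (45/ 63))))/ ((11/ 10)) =-90/ 3773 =-0.02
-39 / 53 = -0.74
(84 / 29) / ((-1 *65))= -84 / 1885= -0.04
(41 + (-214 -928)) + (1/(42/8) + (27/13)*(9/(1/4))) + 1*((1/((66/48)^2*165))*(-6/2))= -1026.05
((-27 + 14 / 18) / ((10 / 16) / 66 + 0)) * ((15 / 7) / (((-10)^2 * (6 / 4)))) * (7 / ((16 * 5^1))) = -3.46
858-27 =831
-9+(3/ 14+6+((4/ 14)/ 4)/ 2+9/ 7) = -41/ 28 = -1.46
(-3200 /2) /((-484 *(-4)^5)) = -25 /7744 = -0.00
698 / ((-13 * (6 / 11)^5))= -56206799 / 50544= -1112.04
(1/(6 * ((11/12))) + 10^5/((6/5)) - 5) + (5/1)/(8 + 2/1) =5499715/66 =83329.02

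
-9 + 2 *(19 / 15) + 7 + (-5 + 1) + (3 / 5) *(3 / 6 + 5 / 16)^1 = -143 / 48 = -2.98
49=49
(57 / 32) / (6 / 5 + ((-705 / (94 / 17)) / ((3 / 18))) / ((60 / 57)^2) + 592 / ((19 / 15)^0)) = -285 / 15554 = -0.02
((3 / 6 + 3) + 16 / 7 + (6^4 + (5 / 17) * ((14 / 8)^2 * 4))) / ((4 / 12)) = 1864095 / 476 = 3916.17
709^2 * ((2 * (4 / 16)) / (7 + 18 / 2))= 502681 / 32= 15708.78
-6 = -6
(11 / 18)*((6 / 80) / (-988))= -11 / 237120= -0.00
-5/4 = -1.25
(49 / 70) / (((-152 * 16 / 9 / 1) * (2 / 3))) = -0.00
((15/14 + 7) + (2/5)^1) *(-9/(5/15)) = -16011/70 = -228.73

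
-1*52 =-52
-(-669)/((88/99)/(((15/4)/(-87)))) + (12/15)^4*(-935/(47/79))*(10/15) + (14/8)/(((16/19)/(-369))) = -40184051131/32712000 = -1228.42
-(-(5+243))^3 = 15252992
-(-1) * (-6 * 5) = -30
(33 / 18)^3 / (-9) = -1331 / 1944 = -0.68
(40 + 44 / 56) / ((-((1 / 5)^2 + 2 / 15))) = -42825 / 182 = -235.30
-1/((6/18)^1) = -3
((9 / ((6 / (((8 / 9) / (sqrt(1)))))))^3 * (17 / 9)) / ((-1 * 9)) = -0.50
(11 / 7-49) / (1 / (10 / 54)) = -1660 / 189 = -8.78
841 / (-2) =-841 / 2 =-420.50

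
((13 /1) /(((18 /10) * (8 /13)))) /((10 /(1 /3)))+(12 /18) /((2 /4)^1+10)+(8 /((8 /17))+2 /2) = 55807 /3024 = 18.45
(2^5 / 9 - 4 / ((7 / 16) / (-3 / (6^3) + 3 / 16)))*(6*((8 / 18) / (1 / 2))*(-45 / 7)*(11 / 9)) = -82.48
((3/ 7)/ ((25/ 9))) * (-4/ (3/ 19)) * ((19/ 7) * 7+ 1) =-2736/ 35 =-78.17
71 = 71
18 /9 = 2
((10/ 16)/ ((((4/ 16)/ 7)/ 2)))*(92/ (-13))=-3220/ 13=-247.69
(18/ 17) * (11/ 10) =99/ 85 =1.16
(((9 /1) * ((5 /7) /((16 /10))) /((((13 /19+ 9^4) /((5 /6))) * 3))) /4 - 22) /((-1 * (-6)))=-1228764857 /335118336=-3.67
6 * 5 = 30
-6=-6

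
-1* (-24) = 24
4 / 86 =2 / 43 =0.05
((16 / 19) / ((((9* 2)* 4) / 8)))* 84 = 7.86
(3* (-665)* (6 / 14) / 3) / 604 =-285 / 604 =-0.47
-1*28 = -28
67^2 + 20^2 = 4889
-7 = -7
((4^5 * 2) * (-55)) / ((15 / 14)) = -315392 / 3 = -105130.67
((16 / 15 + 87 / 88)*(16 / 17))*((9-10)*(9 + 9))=-34.82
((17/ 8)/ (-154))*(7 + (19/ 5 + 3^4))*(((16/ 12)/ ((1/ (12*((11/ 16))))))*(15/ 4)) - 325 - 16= -176177/ 448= -393.25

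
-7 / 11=-0.64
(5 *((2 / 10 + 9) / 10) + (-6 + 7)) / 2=14 / 5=2.80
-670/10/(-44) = 67/44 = 1.52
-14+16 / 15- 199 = -211.93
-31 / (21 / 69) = -713 / 7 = -101.86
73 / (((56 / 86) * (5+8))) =3139 / 364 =8.62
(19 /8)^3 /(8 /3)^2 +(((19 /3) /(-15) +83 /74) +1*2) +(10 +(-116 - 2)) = -5642283869 /54558720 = -103.42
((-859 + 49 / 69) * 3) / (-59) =59222 / 1357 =43.64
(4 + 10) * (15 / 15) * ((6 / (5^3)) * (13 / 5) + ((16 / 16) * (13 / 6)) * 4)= 230776 / 1875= 123.08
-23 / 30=-0.77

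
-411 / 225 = -137 / 75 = -1.83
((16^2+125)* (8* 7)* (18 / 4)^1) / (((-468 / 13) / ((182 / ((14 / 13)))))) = -450723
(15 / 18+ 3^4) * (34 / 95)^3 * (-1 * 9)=-28947396 / 857375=-33.76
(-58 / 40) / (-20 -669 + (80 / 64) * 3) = 29 / 13705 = 0.00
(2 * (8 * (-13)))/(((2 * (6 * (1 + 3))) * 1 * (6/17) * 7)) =-221/126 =-1.75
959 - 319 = 640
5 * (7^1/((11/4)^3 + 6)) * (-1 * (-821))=52544/49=1072.33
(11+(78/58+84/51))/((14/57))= 196593/3451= 56.97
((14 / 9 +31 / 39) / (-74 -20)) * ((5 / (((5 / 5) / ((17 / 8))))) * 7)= -163625 / 87984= -1.86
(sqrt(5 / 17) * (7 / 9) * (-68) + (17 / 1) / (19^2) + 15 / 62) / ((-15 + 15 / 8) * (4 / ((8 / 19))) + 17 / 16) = -25876 / 11067899 + 224 * sqrt(85) / 8901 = 0.23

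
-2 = -2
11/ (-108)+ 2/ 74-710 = -2837459/ 3996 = -710.07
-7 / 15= -0.47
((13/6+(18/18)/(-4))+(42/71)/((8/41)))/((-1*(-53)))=1054/11289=0.09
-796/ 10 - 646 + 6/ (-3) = -3638/ 5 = -727.60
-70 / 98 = -5 / 7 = -0.71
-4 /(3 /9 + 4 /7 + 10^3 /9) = -252 /7057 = -0.04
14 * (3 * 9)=378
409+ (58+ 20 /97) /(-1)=34027 /97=350.79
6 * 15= 90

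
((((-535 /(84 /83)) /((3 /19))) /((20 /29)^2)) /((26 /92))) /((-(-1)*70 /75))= -3263918477 /122304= -26686.93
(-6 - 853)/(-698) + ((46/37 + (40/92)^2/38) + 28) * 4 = 30688124277/259577126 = 118.22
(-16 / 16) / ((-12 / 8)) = 2 / 3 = 0.67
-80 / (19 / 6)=-480 / 19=-25.26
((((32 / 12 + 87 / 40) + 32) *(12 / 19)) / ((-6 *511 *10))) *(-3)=4421 / 1941800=0.00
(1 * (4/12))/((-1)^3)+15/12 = 11/12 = 0.92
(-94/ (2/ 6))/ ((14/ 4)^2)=-1128/ 49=-23.02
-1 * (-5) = 5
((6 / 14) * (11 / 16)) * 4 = 33 / 28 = 1.18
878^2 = 770884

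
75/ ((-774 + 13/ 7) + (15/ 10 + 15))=-0.10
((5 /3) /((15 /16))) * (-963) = -1712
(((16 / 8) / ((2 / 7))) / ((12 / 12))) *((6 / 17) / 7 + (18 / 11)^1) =2208 / 187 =11.81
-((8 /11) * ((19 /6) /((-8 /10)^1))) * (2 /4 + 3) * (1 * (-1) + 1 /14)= -1235 /132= -9.36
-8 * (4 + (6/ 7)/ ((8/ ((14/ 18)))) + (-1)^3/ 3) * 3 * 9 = -810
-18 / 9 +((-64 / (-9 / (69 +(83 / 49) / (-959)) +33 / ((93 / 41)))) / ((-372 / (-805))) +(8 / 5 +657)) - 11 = 635.99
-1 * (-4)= 4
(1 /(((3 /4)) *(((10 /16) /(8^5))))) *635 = 133169152 /3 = 44389717.33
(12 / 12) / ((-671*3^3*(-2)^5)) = 1 / 579744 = 0.00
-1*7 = -7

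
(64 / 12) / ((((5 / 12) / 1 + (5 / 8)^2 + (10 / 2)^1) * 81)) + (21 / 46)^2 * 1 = 0.22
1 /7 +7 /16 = 65 /112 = 0.58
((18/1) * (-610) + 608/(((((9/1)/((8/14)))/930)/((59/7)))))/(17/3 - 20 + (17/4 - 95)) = -171468880/61789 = -2775.07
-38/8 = -19/4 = -4.75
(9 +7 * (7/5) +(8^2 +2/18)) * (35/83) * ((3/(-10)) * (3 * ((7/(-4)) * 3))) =548457/3320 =165.20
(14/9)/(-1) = -14/9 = -1.56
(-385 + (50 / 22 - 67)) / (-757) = 4947 / 8327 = 0.59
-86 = -86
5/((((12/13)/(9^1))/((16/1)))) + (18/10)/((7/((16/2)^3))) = 31908/35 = 911.66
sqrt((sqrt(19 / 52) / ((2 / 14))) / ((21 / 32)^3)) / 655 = 128 * sqrt(3) * 41743^(1 / 4) / 536445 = 0.01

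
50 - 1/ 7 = 349/ 7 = 49.86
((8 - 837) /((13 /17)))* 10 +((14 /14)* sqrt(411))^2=-135587 /13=-10429.77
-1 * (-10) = 10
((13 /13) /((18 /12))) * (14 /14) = 2 /3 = 0.67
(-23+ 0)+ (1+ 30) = 8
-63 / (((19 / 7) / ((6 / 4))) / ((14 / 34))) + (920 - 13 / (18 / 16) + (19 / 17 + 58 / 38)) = 5213719 / 5814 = 896.75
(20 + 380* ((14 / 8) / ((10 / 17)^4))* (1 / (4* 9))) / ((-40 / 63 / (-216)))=2371627377 / 40000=59290.68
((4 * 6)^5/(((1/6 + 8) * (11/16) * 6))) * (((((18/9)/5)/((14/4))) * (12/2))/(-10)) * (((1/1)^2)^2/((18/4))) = -339738624/94325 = -3601.79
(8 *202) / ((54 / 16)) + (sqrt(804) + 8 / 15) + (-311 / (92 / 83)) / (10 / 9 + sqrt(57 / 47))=-85821523 / 6210 + 2 *sqrt(201) + 25191 *sqrt(2679) / 92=380.88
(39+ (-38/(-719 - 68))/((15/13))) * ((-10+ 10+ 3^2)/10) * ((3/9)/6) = 460889/236100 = 1.95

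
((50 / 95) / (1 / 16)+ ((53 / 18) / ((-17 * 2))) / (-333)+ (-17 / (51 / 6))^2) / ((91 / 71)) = 3414877273 / 352363284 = 9.69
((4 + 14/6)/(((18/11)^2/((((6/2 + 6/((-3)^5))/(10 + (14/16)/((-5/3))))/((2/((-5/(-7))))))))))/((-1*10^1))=-2770295/104437998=-0.03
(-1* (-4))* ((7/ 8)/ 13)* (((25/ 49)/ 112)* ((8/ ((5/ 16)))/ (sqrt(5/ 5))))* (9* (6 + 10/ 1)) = 2880/ 637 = 4.52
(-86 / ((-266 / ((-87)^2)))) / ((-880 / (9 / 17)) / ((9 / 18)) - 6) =-2929203 / 3986542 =-0.73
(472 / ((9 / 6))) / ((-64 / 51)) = -1003 / 4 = -250.75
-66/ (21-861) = 11/ 140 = 0.08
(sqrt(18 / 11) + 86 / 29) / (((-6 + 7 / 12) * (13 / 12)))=-12384 / 24505 - 432 * sqrt(22) / 9295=-0.72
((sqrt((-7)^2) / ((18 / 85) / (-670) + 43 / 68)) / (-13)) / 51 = -46900 / 2807571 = -0.02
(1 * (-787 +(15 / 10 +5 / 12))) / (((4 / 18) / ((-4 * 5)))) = 141315 / 2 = 70657.50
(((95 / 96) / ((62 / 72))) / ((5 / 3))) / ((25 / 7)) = 1197 / 6200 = 0.19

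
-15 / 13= -1.15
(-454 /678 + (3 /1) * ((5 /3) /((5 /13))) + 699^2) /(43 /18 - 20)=-993839514 /35821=-27744.61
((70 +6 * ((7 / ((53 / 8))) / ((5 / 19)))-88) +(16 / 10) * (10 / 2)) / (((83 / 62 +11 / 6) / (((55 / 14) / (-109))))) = -1909941 / 11929505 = -0.16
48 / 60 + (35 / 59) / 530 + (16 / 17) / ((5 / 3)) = 726059 / 531590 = 1.37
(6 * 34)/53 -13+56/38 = -7731/1007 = -7.68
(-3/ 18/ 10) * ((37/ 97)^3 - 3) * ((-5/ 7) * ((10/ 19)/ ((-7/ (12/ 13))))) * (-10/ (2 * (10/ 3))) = -0.00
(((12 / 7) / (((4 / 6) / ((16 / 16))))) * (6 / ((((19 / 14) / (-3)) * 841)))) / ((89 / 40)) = -25920 / 1422131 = -0.02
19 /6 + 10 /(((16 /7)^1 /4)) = 62 /3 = 20.67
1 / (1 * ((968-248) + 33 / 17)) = 17 / 12273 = 0.00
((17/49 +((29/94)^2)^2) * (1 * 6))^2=16693679948614740009/3658937553592842304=4.56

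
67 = 67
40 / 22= 20 / 11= 1.82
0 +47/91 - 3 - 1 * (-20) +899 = 83403/91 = 916.52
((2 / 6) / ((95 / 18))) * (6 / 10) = 18 / 475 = 0.04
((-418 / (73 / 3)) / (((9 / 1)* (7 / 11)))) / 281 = -4598 / 430773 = -0.01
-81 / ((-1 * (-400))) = -81 / 400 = -0.20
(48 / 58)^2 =576 / 841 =0.68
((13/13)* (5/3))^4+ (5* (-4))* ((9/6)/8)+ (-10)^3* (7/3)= -754715/324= -2329.37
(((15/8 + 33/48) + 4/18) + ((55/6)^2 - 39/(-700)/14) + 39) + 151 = 5425603/19600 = 276.82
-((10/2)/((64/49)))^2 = -60025/4096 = -14.65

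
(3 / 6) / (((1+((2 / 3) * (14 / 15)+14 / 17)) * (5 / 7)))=1071 / 3742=0.29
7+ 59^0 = 8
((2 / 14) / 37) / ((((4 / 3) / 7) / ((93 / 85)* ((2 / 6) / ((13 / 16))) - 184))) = -152118 / 40885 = -3.72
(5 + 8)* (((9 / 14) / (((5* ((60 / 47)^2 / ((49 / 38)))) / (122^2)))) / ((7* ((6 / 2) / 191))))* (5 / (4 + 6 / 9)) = 20409487787 / 106400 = 191818.49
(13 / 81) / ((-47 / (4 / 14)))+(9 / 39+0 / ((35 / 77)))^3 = 662401 / 58547853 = 0.01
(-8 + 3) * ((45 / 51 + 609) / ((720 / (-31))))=2232 / 17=131.29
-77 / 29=-2.66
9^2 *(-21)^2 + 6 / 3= 35723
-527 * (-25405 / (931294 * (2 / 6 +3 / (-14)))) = 472533 / 3913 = 120.76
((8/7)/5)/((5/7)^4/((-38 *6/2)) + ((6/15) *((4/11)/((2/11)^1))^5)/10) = 1564080/8743223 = 0.18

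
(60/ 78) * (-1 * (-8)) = 80/ 13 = 6.15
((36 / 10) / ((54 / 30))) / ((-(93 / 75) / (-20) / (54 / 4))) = 13500 / 31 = 435.48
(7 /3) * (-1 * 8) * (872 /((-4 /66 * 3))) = 268576 /3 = 89525.33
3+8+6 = 17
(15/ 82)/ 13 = 15/ 1066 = 0.01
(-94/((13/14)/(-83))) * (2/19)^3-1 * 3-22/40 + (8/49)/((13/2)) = 548330407/87383660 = 6.27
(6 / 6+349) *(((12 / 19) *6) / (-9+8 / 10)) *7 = -882000 / 779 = -1132.22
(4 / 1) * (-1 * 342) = -1368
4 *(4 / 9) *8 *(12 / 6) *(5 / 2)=640 / 9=71.11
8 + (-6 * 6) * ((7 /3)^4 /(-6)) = 5018 /27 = 185.85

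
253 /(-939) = -253 /939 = -0.27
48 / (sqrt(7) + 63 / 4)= 1728 / 551-768 *sqrt(7) / 3857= 2.61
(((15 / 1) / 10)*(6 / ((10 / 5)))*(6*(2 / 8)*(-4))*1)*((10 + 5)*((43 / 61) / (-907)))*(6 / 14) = 52245 / 387289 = 0.13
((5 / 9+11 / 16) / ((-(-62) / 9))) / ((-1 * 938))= -179 / 930496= -0.00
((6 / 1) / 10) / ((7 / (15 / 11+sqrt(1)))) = 78 / 385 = 0.20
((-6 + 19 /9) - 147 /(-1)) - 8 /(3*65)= 83696 /585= 143.07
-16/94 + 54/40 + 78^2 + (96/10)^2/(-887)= 25368072863/4168900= 6085.08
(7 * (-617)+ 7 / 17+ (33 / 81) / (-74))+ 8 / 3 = -146594779 / 33966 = -4315.93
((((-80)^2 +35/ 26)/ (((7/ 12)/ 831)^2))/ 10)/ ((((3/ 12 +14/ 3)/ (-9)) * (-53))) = 89372305179216/ 1991899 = 44867889.98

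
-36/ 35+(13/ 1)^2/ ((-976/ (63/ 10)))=-144801/ 68320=-2.12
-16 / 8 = -2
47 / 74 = 0.64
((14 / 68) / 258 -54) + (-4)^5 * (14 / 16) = -8333393 / 8772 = -950.00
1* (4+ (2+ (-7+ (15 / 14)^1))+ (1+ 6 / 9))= 73 / 42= 1.74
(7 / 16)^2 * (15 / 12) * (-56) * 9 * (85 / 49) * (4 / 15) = -1785 / 32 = -55.78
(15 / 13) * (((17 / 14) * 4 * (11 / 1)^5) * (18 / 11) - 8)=134403540 / 91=1476961.98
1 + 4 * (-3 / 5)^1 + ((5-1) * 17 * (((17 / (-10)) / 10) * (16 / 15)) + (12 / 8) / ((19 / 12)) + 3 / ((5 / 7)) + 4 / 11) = -644216 / 78375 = -8.22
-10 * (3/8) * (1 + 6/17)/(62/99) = -34155/4216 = -8.10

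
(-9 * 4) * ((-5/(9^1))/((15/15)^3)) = 20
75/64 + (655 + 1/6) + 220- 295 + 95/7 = 799559/1344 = 594.91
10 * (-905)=-9050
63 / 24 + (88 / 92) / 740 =2.63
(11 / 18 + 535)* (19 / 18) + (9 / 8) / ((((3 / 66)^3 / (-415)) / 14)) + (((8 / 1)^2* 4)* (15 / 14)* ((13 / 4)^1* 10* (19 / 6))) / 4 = -157830953467 / 2268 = -69590367.49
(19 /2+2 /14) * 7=135 /2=67.50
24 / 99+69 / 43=2621 / 1419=1.85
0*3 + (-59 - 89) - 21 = -169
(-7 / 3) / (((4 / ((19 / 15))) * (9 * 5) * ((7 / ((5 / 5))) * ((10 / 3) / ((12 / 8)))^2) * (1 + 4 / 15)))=-3 / 8000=-0.00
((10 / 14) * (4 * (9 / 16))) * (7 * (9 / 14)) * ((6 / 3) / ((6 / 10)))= 675 / 28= 24.11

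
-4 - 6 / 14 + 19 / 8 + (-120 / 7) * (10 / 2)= -87.77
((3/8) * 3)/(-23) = -9/184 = -0.05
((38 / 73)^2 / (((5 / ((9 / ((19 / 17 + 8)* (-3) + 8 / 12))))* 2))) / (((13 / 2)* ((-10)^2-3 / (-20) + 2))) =-294576 / 21402921319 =-0.00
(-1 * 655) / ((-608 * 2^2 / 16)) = 655 / 152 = 4.31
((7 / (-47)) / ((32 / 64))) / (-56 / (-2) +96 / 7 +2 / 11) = -539 / 75811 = -0.01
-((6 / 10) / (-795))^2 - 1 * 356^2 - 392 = -223189095001 / 1755625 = -127128.00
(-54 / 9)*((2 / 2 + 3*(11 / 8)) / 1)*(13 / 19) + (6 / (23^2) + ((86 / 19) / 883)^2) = -21.03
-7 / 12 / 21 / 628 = -0.00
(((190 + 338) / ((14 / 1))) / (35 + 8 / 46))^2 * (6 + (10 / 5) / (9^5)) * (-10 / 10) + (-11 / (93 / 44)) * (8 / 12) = -67624012100744 / 6522661708479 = -10.37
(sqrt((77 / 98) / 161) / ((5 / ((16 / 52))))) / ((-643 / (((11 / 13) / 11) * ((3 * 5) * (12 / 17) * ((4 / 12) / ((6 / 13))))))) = -4 * sqrt(506) / 22878583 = -0.00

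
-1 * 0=0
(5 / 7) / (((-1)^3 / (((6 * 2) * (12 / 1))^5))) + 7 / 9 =-2786281390031 / 63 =-44226688730.65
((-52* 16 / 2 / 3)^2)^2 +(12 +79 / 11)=329432187587 / 891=369733094.93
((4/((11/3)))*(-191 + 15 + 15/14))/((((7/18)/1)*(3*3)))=-54.52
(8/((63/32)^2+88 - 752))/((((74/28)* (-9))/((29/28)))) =118784/225097011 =0.00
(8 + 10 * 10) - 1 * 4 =104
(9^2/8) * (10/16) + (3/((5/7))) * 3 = 6057/320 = 18.93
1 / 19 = 0.05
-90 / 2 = -45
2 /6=1 /3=0.33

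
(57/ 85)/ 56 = 57/ 4760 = 0.01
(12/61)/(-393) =-4/7991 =-0.00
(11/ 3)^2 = 121/ 9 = 13.44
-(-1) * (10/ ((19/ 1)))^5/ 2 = 50000/ 2476099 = 0.02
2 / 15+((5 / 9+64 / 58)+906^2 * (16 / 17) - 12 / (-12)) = 17139117628 / 22185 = 772554.32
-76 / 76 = -1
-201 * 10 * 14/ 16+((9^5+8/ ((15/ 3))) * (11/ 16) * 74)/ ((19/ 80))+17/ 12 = 720907658/ 57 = 12647502.77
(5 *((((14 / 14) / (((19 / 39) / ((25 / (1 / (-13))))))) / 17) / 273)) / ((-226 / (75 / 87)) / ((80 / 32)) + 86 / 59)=0.01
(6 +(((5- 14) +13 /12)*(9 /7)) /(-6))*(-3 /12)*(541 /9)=-233171 /2016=-115.66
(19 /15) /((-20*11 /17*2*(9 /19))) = -6137 /59400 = -0.10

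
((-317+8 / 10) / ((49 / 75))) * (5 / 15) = -161.33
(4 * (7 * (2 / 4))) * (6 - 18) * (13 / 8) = -273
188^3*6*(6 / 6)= 39868032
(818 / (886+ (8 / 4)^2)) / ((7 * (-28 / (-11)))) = 4499 / 87220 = 0.05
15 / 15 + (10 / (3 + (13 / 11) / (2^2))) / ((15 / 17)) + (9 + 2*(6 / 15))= 6194 / 435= 14.24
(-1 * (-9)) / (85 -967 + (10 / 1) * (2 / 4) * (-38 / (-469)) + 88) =-4221 / 372196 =-0.01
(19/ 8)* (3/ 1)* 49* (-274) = -382641/ 4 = -95660.25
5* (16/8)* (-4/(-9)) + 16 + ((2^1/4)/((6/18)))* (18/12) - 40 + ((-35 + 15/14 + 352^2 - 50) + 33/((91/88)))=123834.68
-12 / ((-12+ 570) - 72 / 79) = -158 / 7335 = -0.02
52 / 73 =0.71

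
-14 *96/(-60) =112/5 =22.40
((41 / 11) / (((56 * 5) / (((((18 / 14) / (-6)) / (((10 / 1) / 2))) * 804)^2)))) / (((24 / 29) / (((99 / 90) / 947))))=144110367 / 6496420000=0.02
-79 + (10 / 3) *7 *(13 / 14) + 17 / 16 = -2701 / 48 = -56.27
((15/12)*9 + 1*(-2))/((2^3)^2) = 0.14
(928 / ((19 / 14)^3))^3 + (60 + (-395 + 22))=16511768582601328741 / 322687697779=51169501.34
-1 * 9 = -9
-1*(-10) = 10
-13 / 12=-1.08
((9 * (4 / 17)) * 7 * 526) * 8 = 1060416 / 17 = 62377.41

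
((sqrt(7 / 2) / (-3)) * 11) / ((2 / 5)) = -17.15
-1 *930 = -930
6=6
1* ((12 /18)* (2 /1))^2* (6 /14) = 16 /21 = 0.76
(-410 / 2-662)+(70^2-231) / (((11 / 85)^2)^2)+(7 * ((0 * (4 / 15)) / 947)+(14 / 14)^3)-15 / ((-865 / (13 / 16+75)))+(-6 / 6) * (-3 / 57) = 12817304608906917 / 769999472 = 16645861.56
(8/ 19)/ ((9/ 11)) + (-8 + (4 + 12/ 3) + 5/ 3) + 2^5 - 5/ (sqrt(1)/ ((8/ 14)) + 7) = 40231/ 1197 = 33.61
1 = 1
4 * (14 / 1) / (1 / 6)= 336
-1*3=-3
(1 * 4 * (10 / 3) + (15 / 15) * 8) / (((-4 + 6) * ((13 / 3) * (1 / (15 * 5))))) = 2400 / 13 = 184.62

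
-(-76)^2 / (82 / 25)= -72200 / 41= -1760.98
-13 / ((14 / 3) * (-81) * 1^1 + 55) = 13 / 323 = 0.04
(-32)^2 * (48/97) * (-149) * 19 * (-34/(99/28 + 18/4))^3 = 40019407438610432/368296875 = 108660730.39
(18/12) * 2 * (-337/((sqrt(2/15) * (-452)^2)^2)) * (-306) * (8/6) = 773415/10435031104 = 0.00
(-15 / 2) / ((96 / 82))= -205 / 32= -6.41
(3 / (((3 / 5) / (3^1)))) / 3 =5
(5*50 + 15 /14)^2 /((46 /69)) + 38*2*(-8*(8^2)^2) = -939158581 /392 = -2395812.71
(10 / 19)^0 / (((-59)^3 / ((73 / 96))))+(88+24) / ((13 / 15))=33123524171 / 256312992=129.23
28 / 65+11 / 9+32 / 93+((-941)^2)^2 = 14219229165717952 / 18135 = 784076601363.00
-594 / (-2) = 297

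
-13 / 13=-1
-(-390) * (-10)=-3900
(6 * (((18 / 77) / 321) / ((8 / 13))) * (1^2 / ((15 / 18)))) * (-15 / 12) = -351 / 32956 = -0.01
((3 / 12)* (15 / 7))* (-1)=-0.54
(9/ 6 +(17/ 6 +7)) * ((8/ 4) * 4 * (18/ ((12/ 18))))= 2448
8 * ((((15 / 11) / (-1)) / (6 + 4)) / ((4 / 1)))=-3 / 11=-0.27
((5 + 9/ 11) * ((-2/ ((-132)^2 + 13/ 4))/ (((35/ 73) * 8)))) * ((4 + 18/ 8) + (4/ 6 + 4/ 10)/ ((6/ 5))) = -300176/ 241541685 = -0.00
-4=-4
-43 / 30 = -1.43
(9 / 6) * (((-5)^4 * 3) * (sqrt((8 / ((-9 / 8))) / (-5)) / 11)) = 1500 * sqrt(5) / 11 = 304.92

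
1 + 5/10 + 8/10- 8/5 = 7/10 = 0.70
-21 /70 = -3 /10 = -0.30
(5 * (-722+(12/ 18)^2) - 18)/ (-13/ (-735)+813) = -999355/ 224088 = -4.46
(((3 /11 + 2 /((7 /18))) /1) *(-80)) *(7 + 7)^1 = -66720 /11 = -6065.45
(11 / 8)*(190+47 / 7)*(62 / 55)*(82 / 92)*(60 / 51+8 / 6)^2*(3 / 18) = 3904512 / 13685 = 285.31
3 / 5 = 0.60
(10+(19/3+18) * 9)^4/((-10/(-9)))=24750526329/10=2475052632.90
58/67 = 0.87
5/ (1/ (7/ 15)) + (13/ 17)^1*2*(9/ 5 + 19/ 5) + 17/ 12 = 4187/ 340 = 12.31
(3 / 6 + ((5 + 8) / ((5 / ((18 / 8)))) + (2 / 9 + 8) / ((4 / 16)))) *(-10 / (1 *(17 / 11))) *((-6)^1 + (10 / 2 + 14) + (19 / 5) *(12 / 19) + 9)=-4739273 / 765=-6195.13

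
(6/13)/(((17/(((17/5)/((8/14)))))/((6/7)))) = 9/65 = 0.14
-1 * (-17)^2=-289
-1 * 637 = -637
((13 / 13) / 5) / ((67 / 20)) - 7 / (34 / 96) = -22444 / 1139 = -19.71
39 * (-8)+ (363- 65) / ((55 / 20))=-2240 / 11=-203.64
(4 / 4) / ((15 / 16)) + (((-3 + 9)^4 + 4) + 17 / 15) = 6511 / 5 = 1302.20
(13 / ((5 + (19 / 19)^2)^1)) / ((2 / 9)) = 39 / 4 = 9.75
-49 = -49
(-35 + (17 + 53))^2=1225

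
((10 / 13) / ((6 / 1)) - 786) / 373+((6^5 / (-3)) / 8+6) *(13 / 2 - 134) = 589777466 / 14547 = 40542.89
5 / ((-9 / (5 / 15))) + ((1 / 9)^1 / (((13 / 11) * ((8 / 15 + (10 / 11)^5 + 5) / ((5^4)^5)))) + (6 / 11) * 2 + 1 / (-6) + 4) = 167259730339594359360385 / 114804773226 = 1456905716022.22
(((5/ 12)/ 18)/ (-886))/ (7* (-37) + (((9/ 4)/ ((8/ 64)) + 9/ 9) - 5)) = 0.00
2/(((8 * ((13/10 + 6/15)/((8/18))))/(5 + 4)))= 10/17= 0.59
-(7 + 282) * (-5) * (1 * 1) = 1445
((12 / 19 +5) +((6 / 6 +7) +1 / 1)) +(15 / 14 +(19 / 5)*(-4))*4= -27852 / 665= -41.88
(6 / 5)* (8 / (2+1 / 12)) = 576 / 125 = 4.61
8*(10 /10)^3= 8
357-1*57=300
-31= -31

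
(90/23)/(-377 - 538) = -6/1403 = -0.00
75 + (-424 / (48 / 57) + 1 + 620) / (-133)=19715 / 266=74.12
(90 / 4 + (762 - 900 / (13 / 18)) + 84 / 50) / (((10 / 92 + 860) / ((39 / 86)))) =-20629827 / 85064750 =-0.24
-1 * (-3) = 3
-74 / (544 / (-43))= 1591 / 272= 5.85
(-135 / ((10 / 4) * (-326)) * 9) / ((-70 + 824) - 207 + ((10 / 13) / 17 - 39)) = 17901 / 6100438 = 0.00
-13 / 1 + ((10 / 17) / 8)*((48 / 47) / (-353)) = -3666671 / 282047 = -13.00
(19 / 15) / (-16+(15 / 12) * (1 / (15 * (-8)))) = -608 / 7685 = -0.08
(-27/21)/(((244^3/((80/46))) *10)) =-9/584703056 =-0.00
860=860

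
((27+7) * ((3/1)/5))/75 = 34/125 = 0.27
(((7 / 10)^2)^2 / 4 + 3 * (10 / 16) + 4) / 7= 237401 / 280000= 0.85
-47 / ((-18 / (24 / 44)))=47 / 33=1.42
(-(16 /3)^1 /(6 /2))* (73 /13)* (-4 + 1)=1168 /39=29.95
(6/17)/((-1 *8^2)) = -3/544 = -0.01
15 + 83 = 98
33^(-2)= 1 / 1089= 0.00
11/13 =0.85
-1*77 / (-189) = 11 / 27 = 0.41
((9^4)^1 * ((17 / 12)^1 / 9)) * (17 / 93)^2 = 132651 / 3844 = 34.51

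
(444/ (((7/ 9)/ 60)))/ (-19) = -239760/ 133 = -1802.71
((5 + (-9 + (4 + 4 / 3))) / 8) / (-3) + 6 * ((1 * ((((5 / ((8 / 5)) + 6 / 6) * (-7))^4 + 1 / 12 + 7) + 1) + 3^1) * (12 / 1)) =230642778929 / 4608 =50052686.40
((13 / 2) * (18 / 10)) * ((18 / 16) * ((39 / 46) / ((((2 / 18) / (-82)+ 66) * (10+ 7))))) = 15153723 / 1523554960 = 0.01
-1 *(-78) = 78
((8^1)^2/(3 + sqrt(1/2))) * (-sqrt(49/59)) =-2688 * sqrt(59)/1003 + 448 * sqrt(118)/1003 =-15.73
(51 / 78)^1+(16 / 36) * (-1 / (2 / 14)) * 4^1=-2759 / 234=-11.79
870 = 870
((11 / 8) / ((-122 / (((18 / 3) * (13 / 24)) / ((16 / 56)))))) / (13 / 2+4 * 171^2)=-0.00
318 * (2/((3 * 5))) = 212/5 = 42.40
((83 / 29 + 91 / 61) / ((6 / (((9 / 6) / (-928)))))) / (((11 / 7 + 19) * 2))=-26957 / 945580032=-0.00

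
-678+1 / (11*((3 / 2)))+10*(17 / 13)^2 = -3685498 / 5577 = -660.84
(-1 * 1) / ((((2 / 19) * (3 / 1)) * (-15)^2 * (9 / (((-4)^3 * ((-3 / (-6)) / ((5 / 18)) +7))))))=26752 / 30375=0.88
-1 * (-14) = 14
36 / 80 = 9 / 20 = 0.45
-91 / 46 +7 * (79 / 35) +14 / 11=38189 / 2530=15.09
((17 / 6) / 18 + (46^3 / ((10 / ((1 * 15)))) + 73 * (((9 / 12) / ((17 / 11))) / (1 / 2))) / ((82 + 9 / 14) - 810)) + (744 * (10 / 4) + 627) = 42745157023 / 18695988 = 2286.33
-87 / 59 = -1.47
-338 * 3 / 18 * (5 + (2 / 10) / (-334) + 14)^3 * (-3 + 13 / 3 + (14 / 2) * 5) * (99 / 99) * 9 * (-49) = 28832243471101742581 / 4657463000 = 6190546971.84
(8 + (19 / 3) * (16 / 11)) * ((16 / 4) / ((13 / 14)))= 31808 / 429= 74.14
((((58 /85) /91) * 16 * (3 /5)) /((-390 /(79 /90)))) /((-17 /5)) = 18328 /384622875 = 0.00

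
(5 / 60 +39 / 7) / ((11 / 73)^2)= 2531275 / 10164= 249.04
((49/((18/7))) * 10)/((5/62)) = 21266/9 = 2362.89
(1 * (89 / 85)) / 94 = 89 / 7990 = 0.01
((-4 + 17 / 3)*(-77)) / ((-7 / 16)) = 880 / 3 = 293.33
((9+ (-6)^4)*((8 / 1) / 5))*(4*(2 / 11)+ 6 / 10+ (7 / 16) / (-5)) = 284751 / 110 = 2588.65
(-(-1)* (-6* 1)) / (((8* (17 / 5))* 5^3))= -3 / 1700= -0.00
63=63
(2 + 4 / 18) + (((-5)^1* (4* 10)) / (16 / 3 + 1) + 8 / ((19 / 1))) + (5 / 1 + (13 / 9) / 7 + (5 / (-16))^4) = -206748491 / 8716288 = -23.72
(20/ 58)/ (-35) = -2/ 203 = -0.01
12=12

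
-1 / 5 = -0.20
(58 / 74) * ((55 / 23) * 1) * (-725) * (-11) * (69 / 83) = 38160375 / 3071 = 12426.04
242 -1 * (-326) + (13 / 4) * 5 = 2337 / 4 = 584.25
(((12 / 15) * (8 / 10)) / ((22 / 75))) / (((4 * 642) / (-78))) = -78 / 1177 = -0.07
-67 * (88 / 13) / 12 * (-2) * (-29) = -85492 / 39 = -2192.10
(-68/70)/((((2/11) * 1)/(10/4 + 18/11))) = -221/10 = -22.10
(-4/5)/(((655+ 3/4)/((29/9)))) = -0.00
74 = 74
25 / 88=0.28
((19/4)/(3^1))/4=19/48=0.40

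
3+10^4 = 10003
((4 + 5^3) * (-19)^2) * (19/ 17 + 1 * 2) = 2468157/ 17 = 145185.71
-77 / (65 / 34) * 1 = -2618 / 65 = -40.28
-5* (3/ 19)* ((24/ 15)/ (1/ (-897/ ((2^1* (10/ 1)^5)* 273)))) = 69/ 3325000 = 0.00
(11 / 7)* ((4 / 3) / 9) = 0.23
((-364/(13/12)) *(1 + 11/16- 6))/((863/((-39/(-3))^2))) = 244881/863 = 283.76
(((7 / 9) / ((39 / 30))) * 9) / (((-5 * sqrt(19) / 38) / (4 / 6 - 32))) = 2632 * sqrt(19) / 39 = 294.17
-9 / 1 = -9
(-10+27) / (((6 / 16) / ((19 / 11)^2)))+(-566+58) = -135308 / 363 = -372.75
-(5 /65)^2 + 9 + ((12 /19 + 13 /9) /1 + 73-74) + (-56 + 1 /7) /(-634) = 1302828517 /128253762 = 10.16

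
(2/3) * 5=10/3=3.33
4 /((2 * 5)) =2 /5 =0.40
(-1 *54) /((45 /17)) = -102 /5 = -20.40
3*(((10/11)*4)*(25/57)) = 1000/209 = 4.78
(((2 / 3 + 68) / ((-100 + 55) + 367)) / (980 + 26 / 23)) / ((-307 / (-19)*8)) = 1957 / 1163864016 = 0.00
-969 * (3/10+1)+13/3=-37661/30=-1255.37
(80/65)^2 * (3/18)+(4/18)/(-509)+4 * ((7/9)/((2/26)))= 10502254/258063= 40.70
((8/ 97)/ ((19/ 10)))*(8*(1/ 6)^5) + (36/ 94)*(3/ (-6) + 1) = 4031581/ 21048903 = 0.19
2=2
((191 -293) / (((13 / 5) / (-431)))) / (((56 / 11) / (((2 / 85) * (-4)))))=-28446 / 91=-312.59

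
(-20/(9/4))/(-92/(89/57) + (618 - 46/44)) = -156640/9833661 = -0.02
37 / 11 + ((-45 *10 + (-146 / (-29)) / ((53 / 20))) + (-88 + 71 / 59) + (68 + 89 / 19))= -458.85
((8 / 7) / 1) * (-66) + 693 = 4323 / 7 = 617.57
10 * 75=750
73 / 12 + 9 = 181 / 12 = 15.08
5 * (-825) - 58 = -4183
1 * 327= 327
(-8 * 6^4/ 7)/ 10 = -148.11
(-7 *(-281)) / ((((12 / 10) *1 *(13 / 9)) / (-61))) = -1799805 / 26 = -69223.27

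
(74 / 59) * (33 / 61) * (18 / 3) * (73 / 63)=118844 / 25193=4.72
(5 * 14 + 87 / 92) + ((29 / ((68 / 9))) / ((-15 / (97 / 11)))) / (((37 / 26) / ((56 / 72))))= 665629477 / 9548220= 69.71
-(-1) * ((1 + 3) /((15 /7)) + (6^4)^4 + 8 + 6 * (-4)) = 42316648611628 /15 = 2821109907441.87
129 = 129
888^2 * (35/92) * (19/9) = 14566160/23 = 633311.30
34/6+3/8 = 145/24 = 6.04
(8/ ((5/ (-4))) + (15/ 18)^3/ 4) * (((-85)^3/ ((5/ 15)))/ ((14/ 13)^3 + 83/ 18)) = 7292062645075/ 3707888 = 1966635.09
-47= -47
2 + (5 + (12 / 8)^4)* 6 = 499 / 8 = 62.38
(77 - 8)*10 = 690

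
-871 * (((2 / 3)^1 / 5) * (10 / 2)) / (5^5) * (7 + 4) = -19162 / 9375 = -2.04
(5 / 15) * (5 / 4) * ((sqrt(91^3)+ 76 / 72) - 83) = -7375 / 216+ 455 * sqrt(91) / 12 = 327.56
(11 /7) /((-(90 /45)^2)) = -11 /28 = -0.39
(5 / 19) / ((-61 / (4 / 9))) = -20 / 10431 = -0.00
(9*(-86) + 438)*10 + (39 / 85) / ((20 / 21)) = -5711181 / 1700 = -3359.52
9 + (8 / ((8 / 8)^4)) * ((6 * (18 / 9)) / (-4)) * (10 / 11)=-141 / 11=-12.82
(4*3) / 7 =1.71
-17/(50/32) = -272/25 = -10.88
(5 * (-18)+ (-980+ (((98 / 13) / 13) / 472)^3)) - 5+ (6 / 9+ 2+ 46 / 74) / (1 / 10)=-7338978762166296161 / 7042374260660544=-1042.12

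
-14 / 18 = -7 / 9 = -0.78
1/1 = 1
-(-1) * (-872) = -872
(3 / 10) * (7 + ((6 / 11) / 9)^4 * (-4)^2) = 8301703 / 3953070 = 2.10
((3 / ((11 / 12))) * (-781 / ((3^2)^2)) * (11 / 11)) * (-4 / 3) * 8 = 9088 / 27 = 336.59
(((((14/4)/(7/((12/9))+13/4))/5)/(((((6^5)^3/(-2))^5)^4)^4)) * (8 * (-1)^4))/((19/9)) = 7/112186561582519243047912742516759392148207981497293965843089890986968553957979525687934739960901944842659973621779618216020495596447198994442332870596258565178528471975333040113880648442696994498691480653615786647270600471249217144205555442507750954454302850309831576844495799251012013285257897348631791438923740831713803050089376910505462263972515304544645153320023928796565002330316571809206073141150525586929394217733503432080865031671261169106193931332179087338537768087433846213247499857057774417611158663131896111885618572480540640884803399973391337197141489462678261719878611067369174283006687429402061216296369825100336860419033789674358512142309100306558874049460414385563563134991209767101039580748222736820438344357021253665128397162023675685557228005431651957765340585895932915421718344814890847507215881105360268520671872488858850222555580297596121627464449840991798831880341068865478556945135697920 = 0.00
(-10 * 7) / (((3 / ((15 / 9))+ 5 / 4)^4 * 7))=-1600000 / 13845841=-0.12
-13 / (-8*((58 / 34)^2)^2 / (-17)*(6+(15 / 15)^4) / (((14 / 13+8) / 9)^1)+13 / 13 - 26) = -1089030319 / 222763481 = -4.89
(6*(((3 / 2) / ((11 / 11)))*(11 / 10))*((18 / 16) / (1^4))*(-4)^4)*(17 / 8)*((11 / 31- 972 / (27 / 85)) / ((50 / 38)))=-54593756514 / 3875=-14088711.36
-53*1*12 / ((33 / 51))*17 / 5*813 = -2716957.31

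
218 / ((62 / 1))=109 / 31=3.52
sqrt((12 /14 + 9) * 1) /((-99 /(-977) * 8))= 977 * sqrt(483) /5544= 3.87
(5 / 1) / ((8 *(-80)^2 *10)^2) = 1 / 52428800000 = 0.00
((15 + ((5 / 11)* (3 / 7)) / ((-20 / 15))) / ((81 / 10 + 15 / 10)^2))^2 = 1453515625 / 55953063936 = 0.03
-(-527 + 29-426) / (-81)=-308 / 27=-11.41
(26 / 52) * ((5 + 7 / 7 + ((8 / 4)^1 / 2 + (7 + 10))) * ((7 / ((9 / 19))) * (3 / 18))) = 29.56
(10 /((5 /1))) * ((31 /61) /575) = 0.00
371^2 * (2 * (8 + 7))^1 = 4129230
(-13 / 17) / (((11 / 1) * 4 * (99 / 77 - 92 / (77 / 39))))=91 / 237252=0.00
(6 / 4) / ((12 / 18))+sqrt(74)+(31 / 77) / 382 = 132425 / 58828+sqrt(74) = 10.85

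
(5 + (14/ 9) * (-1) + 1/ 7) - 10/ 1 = -404/ 63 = -6.41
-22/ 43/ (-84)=0.01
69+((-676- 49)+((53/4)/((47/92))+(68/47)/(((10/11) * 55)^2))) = -18508108/29375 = -630.06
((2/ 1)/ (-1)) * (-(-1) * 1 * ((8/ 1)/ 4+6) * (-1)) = 16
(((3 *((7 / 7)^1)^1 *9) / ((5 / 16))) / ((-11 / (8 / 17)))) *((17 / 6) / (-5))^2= -1.19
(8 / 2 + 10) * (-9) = -126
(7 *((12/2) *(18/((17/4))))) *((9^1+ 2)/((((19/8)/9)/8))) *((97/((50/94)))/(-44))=-1985243904/8075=-245850.64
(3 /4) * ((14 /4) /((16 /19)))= 399 /128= 3.12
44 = 44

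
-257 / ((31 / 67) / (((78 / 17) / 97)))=-26.27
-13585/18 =-754.72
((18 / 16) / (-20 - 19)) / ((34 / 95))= -285 / 3536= -0.08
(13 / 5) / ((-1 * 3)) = -13 / 15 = -0.87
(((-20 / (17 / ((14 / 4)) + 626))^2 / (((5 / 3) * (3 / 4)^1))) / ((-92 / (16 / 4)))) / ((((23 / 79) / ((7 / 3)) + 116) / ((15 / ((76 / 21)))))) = -4741975 / 3800380554496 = -0.00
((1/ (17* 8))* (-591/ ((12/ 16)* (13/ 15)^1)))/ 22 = -2955/ 9724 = -0.30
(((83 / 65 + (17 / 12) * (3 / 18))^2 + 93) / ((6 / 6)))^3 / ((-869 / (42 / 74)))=-63636339723314143384918060567 / 112609586625848193024000000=-565.11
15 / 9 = 5 / 3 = 1.67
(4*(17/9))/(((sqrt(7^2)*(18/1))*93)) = 34/52731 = 0.00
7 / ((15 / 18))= 42 / 5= 8.40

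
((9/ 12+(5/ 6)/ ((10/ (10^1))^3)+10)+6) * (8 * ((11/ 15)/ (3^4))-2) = -247081/ 7290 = -33.89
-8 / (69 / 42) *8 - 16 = -1264 / 23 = -54.96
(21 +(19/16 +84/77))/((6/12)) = 4097/88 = 46.56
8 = 8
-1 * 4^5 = -1024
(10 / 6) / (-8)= -0.21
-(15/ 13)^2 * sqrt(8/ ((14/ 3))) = -450 * sqrt(21)/ 1183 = -1.74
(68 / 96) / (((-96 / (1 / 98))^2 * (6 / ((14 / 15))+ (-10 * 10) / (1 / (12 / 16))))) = -17 / 145662935040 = -0.00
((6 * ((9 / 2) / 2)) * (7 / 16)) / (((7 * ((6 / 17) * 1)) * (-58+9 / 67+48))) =-0.24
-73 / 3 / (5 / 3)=-73 / 5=-14.60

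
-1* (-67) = 67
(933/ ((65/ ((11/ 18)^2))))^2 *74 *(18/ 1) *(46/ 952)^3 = 637494952946819/ 147636105926400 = 4.32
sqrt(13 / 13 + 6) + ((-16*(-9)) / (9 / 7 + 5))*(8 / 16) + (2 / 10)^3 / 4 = sqrt(7) + 63011 / 5500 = 14.10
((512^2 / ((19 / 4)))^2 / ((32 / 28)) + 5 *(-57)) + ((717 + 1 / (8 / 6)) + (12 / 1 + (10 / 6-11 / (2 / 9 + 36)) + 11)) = 1881814473713417 / 706116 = 2665021715.57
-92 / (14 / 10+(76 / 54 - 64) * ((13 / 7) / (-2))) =-21735 / 14062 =-1.55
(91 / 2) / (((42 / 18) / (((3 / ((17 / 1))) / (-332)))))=-117 / 11288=-0.01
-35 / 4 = -8.75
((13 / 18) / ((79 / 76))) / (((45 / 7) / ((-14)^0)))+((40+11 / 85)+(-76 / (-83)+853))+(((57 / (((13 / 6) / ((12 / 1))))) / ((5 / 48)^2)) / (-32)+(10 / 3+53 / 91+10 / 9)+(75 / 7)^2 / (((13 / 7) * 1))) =1064007990376 / 20540949975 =51.80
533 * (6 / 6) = 533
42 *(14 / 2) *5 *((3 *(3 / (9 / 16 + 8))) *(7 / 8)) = 185220 / 137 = 1351.97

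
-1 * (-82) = 82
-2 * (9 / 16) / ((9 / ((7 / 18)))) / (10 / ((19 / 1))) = -133 / 1440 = -0.09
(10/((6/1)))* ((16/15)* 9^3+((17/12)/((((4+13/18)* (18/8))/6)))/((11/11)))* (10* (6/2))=38920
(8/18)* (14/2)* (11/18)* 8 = 1232/81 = 15.21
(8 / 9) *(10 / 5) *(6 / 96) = 1 / 9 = 0.11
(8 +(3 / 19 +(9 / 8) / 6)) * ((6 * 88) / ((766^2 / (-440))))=-9209310 / 2787091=-3.30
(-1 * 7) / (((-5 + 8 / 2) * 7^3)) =1 / 49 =0.02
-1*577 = -577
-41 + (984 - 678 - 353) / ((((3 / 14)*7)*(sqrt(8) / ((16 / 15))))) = -41 - 376*sqrt(2) / 45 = -52.82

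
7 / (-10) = -0.70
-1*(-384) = 384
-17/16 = -1.06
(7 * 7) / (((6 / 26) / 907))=577759 / 3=192586.33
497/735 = 71/105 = 0.68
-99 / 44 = -9 / 4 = -2.25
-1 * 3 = -3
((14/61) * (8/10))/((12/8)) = 0.12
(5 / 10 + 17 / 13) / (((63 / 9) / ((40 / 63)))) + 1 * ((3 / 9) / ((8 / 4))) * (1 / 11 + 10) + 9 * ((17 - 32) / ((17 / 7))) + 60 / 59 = -6670007207 / 126504378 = -52.73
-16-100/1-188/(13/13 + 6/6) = -210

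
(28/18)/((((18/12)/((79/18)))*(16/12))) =553/162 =3.41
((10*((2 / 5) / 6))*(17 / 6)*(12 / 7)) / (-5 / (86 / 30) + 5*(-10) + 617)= 0.01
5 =5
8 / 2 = 4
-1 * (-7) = 7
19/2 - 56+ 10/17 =-1561/34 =-45.91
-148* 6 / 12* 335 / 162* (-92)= 1140340 / 81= 14078.27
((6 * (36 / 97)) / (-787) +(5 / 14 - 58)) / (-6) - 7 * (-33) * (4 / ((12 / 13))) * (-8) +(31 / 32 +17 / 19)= -2598062515415 / 324898784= -7996.53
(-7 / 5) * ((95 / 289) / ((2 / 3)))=-399 / 578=-0.69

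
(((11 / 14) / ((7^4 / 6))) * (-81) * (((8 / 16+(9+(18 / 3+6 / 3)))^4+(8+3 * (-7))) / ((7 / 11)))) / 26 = -44116761051 / 48941984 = -901.41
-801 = -801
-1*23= -23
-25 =-25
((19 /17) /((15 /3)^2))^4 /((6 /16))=0.00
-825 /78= -275 /26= -10.58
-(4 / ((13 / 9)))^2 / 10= -648 / 845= -0.77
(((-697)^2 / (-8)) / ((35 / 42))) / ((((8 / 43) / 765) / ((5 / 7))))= -47942061165 / 224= -214027058.77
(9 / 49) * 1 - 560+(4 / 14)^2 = -27427 / 49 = -559.73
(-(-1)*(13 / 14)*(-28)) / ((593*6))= -13 / 1779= -0.01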